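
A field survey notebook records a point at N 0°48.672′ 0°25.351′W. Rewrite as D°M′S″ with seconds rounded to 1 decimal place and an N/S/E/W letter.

Latitude: 48.67200′ → 48′ and 0.67200 × 60 = 40.320″
λ: 25.35100′ → 25′ and 0.35100 × 60 = 21.060″

0°48′40.3″ N, 0°25′21.1″ W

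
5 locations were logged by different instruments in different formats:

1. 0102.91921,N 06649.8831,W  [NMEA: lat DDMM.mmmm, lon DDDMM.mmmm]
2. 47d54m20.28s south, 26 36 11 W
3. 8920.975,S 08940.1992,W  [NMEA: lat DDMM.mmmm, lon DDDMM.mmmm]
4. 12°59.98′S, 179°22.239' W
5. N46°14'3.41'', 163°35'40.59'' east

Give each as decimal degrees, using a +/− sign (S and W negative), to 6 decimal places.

Point 1:
  Lat: split at 2 digits → 01° and 2.91921′; 1 + 2.91921/60 = 1.0486535
  N → positive
  Longitude: degrees = first 3 digits = 66, minutes = 49.8831; 66 + 49.8831/60 = 66.8313850
  W → negative
Point 2:
  φ: 54′ + 20.28″ = 54.33800′; 47 + 54.33800/60 = 47.9056333
  S ⇒ negate
  Longitude: 26 + 36/60 + 11/3600 = 26.6030556
  W ⇒ negate
Point 3:
  Lat: degrees = first 2 digits = 89, minutes = 20.975; 89 + 20.975/60 = 89.3495833
  S ⇒ negate
  Longitude: split at 3 digits → 089° and 40.1992′; 89 + 40.1992/60 = 89.6699867
  W → negative
Point 4:
  φ: 59.98′ = 0.999667°; total 12.9996667
  hemisphere S, so the sign is −
  λ: 22.239′ = 0.370650°; total 179.3706500
  W → negative
Point 5:
  Latitude: 46° + 14/60 + 3.41/3600 = 46 + 0.233333 + 0.000947 = 46.2342806
  N → positive
  λ: 163 + 35/60 + 40.59/3600 = 163.5946083
  E → positive

1. 1.048654, -66.831385
2. -47.905633, -26.603056
3. -89.349583, -89.669987
4. -12.999667, -179.370650
5. 46.234281, 163.594608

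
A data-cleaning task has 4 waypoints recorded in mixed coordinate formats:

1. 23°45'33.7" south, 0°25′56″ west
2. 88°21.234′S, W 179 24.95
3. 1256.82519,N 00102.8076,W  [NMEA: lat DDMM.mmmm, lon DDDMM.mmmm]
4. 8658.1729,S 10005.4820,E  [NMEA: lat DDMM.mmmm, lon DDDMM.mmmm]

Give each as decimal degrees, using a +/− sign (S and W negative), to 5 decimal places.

Point 1:
  Latitude: 23° + 45/60 + 33.7/3600 = 23 + 0.750000 + 0.009361 = 23.759361
  hemisphere S, so the sign is −
  λ: 0 + 25/60 + 56/3600 = 0.432222
  W ⇒ negate
Point 2:
  φ: 88 + 21.234/60 = 88.353900
  S → negative
  Lon: 179 + 24.95/60 = 179.415833
  hemisphere W, so the sign is −
Point 3:
  φ: split at 2 digits → 12° and 56.82519′; 12 + 56.82519/60 = 12.947087
  N ⇒ keep positive
  λ: degrees = first 3 digits = 1, minutes = 2.8076; 1 + 2.8076/60 = 1.046793
  W ⇒ negate
Point 4:
  Latitude: degrees = first 2 digits = 86, minutes = 58.1729; 86 + 58.1729/60 = 86.969548
  S ⇒ negate
  Longitude: split at 3 digits → 100° and 5.482′; 100 + 5.482/60 = 100.091367
  E ⇒ keep positive

1. -23.75936, -0.43222
2. -88.35390, -179.41583
3. 12.94709, -1.04679
4. -86.96955, 100.09137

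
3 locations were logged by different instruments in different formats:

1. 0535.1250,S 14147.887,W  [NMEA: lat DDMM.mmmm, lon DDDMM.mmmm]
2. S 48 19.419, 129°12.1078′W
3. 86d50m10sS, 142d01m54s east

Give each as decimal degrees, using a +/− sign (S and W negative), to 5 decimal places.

Point 1:
  φ: split at 2 digits → 05° and 35.125′; 5 + 35.125/60 = 5.585417
  hemisphere S, so the sign is −
  Lon: split at 3 digits → 141° and 47.887′; 141 + 47.887/60 = 141.798117
  W ⇒ negate
Point 2:
  φ: 19.419′ = 0.323650°; total 48.323650
  hemisphere S, so the sign is −
  Lon: 129 + 12.1078/60 = 129.201797
  W ⇒ negate
Point 3:
  Lat: 86° + 50/60 + 10/3600 = 86 + 0.833333 + 0.002778 = 86.836111
  S → negative
  Lon: 142° + 1/60 + 54/3600 = 142 + 0.016667 + 0.015000 = 142.031667
  E → positive

1. -5.58542, -141.79812
2. -48.32365, -129.20180
3. -86.83611, 142.03167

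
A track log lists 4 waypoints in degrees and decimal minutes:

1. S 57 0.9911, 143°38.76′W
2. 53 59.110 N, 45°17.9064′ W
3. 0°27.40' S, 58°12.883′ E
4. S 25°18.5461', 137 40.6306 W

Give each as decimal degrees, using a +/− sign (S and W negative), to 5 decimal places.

Point 1:
  Lat: 0.9911′ = 0.016518°; total 57.016518
  hemisphere S, so the sign is −
  λ: 143 + 38.76/60 = 143.646000
  W → negative
Point 2:
  Lat: 53 + 59.11/60 = 53.985167
  N ⇒ keep positive
  Lon: 17.9064′ = 0.298440°; total 45.298440
  W ⇒ negate
Point 3:
  φ: 27.4′ = 0.456667°; total 0.456667
  S → negative
  Lon: 58 + 12.883/60 = 58.214717
  E ⇒ keep positive
Point 4:
  Lat: 25 + 18.5461/60 = 25.309102
  S ⇒ negate
  Lon: 40.6306′ = 0.677177°; total 137.677177
  W ⇒ negate

1. -57.01652, -143.64600
2. 53.98517, -45.29844
3. -0.45667, 58.21472
4. -25.30910, -137.67718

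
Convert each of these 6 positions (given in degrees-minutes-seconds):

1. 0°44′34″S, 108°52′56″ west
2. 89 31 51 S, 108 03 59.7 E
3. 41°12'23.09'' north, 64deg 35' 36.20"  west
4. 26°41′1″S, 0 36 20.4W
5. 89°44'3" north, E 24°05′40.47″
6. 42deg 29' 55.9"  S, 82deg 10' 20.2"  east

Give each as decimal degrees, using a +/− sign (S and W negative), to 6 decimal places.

Point 1:
  Latitude: 44′ + 34″ = 44.56667′; 0 + 44.56667/60 = 0.7427778
  S → negative
  Longitude: 108° + 52/60 + 56/3600 = 108 + 0.866667 + 0.015556 = 108.8822222
  W → negative
Point 2:
  Latitude: 89 + 31/60 + 51/3600 = 89.5308333
  S ⇒ negate
  Lon: 108 + 3/60 + 59.7/3600 = 108.0665833
  E ⇒ keep positive
Point 3:
  Latitude: 12′ + 23.09″ = 12.38483′; 41 + 12.38483/60 = 41.2064139
  N ⇒ keep positive
  Lon: 64° + 35/60 + 36.2/3600 = 64 + 0.583333 + 0.010056 = 64.5933889
  hemisphere W, so the sign is −
Point 4:
  Lat: 26 + 41/60 + 1/3600 = 26.6836111
  hemisphere S, so the sign is −
  Lon: 0° + 36/60 + 20.4/3600 = 0 + 0.600000 + 0.005667 = 0.6056667
  hemisphere W, so the sign is −
Point 5:
  Latitude: 44′ + 3″ = 44.05000′; 89 + 44.05000/60 = 89.7341667
  N ⇒ keep positive
  Lon: 24° + 5/60 + 40.47/3600 = 24 + 0.083333 + 0.011242 = 24.0945750
  E ⇒ keep positive
Point 6:
  φ: 42 + 29/60 + 55.9/3600 = 42.4988611
  S → negative
  Lon: 82° + 10/60 + 20.2/3600 = 82 + 0.166667 + 0.005611 = 82.1722778
  E ⇒ keep positive

1. -0.742778, -108.882222
2. -89.530833, 108.066583
3. 41.206414, -64.593389
4. -26.683611, -0.605667
5. 89.734167, 24.094575
6. -42.498861, 82.172278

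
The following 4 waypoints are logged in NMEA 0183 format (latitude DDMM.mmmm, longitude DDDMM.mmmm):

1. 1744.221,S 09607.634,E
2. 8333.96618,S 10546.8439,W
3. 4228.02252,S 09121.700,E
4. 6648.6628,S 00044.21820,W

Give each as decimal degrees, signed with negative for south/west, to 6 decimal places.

Point 1:
  φ: split at 2 digits → 17° and 44.221′; 17 + 44.221/60 = 17.7370167
  hemisphere S, so the sign is −
  λ: degrees = first 3 digits = 96, minutes = 7.634; 96 + 7.634/60 = 96.1272333
  E → positive
Point 2:
  φ: split at 2 digits → 83° and 33.96618′; 83 + 33.96618/60 = 83.5661030
  hemisphere S, so the sign is −
  Longitude: split at 3 digits → 105° and 46.8439′; 105 + 46.8439/60 = 105.7807317
  W ⇒ negate
Point 3:
  Latitude: degrees = first 2 digits = 42, minutes = 28.02252; 42 + 28.02252/60 = 42.4670420
  hemisphere S, so the sign is −
  Lon: split at 3 digits → 091° and 21.7′; 91 + 21.7/60 = 91.3616667
  E → positive
Point 4:
  φ: split at 2 digits → 66° and 48.6628′; 66 + 48.6628/60 = 66.8110467
  hemisphere S, so the sign is −
  Longitude: degrees = first 3 digits = 0, minutes = 44.2182; 0 + 44.2182/60 = 0.7369700
  W ⇒ negate

1. -17.737017, 96.127233
2. -83.566103, -105.780732
3. -42.467042, 91.361667
4. -66.811047, -0.736970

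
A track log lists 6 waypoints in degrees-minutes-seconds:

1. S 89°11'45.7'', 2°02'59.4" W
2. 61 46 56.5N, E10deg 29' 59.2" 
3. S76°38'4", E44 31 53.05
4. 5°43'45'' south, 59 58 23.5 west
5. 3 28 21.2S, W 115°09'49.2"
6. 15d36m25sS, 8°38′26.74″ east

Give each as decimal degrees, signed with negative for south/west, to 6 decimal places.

1. -89.196028, -2.049833
2. 61.782361, 10.499778
3. -76.634444, 44.531403
4. -5.729167, -59.973194
5. -3.472556, -115.163667
6. -15.606944, 8.640761

Point 1:
  Lat: 89° + 11/60 + 45.7/3600 = 89 + 0.183333 + 0.012694 = 89.1960278
  S → negative
  Lon: 2′ + 59.4″ = 2.99000′; 2 + 2.99000/60 = 2.0498333
  W ⇒ negate
Point 2:
  φ: 46′ + 56.5″ = 46.94167′; 61 + 46.94167/60 = 61.7823611
  N → positive
  λ: 29′ + 59.2″ = 29.98667′; 10 + 29.98667/60 = 10.4997778
  E → positive
Point 3:
  Latitude: 38′ + 4″ = 38.06667′; 76 + 38.06667/60 = 76.6344444
  S → negative
  Longitude: 31′ + 53.05″ = 31.88417′; 44 + 31.88417/60 = 44.5314028
  E ⇒ keep positive
Point 4:
  Lat: 43′ + 45″ = 43.75000′; 5 + 43.75000/60 = 5.7291667
  S ⇒ negate
  Lon: 58′ + 23.5″ = 58.39167′; 59 + 58.39167/60 = 59.9731944
  W → negative
Point 5:
  Lat: 28′ + 21.2″ = 28.35333′; 3 + 28.35333/60 = 3.4725556
  hemisphere S, so the sign is −
  Longitude: 115 + 9/60 + 49.2/3600 = 115.1636667
  hemisphere W, so the sign is −
Point 6:
  φ: 15 + 36/60 + 25/3600 = 15.6069444
  S ⇒ negate
  λ: 8 + 38/60 + 26.74/3600 = 8.6407611
  E ⇒ keep positive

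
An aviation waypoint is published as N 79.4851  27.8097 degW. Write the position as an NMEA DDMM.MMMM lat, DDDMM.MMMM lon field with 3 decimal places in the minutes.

Latitude: minutes = (79.485100 − 79) × 60 = 29.10600
Longitude: fractional part 0.809700 → 48.58200 minutes

7929.106,N / 02748.582,W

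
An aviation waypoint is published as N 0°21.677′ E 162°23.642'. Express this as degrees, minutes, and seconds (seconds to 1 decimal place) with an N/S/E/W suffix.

Lat: 21.67700′ → 21′ and 0.67700 × 60 = 40.620″
Lon: 23.64200′ → 23′ and 0.64200 × 60 = 38.520″

0°21′40.6″ N, 162°23′38.5″ E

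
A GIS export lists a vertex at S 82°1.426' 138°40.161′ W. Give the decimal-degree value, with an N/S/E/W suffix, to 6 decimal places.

φ: 1.426′ = 0.023767°; total 82.0237667
λ: 138 + 40.161/60 = 138.6693500

82.023767° S, 138.669350° W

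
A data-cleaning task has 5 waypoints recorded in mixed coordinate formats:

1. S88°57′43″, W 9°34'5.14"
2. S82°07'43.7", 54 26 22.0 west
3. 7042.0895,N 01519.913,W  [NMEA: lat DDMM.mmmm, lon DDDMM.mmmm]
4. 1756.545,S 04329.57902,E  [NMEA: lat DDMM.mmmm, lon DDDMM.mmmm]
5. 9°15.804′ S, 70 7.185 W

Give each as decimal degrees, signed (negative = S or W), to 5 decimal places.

Point 1:
  Lat: 88 + 57/60 + 43/3600 = 88.961944
  S → negative
  Lon: 34′ + 5.14″ = 34.08567′; 9 + 34.08567/60 = 9.568094
  W ⇒ negate
Point 2:
  φ: 7′ + 43.7″ = 7.72833′; 82 + 7.72833/60 = 82.128806
  S → negative
  λ: 26′ + 22″ = 26.36667′; 54 + 26.36667/60 = 54.439444
  W ⇒ negate
Point 3:
  φ: split at 2 digits → 70° and 42.0895′; 70 + 42.0895/60 = 70.701492
  N ⇒ keep positive
  λ: split at 3 digits → 015° and 19.913′; 15 + 19.913/60 = 15.331883
  W ⇒ negate
Point 4:
  φ: split at 2 digits → 17° and 56.545′; 17 + 56.545/60 = 17.942417
  hemisphere S, so the sign is −
  Lon: split at 3 digits → 043° and 29.57902′; 43 + 29.57902/60 = 43.492984
  E → positive
Point 5:
  Lat: 15.804′ = 0.263400°; total 9.263400
  S → negative
  Lon: 70 + 7.185/60 = 70.119750
  W ⇒ negate

1. -88.96194, -9.56809
2. -82.12881, -54.43944
3. 70.70149, -15.33188
4. -17.94242, 43.49298
5. -9.26340, -70.11975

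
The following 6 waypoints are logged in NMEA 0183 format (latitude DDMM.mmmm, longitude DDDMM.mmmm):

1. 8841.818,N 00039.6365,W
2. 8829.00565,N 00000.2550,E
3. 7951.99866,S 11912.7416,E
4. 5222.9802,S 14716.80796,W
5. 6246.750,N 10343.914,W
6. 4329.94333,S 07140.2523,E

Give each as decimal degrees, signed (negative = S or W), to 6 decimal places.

1. 88.696967, -0.660608
2. 88.483428, 0.004250
3. -79.866644, 119.212360
4. -52.383003, -147.280133
5. 62.779167, -103.731900
6. -43.499056, 71.670872

Point 1:
  φ: split at 2 digits → 88° and 41.818′; 88 + 41.818/60 = 88.6969667
  N → positive
  Longitude: degrees = first 3 digits = 0, minutes = 39.6365; 0 + 39.6365/60 = 0.6606083
  hemisphere W, so the sign is −
Point 2:
  Lat: split at 2 digits → 88° and 29.00565′; 88 + 29.00565/60 = 88.4834275
  N → positive
  Longitude: split at 3 digits → 000° and 0.255′; 0 + 0.255/60 = 0.0042500
  E ⇒ keep positive
Point 3:
  Latitude: degrees = first 2 digits = 79, minutes = 51.99866; 79 + 51.99866/60 = 79.8666443
  S ⇒ negate
  Lon: split at 3 digits → 119° and 12.7416′; 119 + 12.7416/60 = 119.2123600
  E ⇒ keep positive
Point 4:
  φ: degrees = first 2 digits = 52, minutes = 22.9802; 52 + 22.9802/60 = 52.3830033
  hemisphere S, so the sign is −
  Lon: split at 3 digits → 147° and 16.80796′; 147 + 16.80796/60 = 147.2801327
  W ⇒ negate
Point 5:
  Lat: degrees = first 2 digits = 62, minutes = 46.75; 62 + 46.75/60 = 62.7791667
  N ⇒ keep positive
  Longitude: split at 3 digits → 103° and 43.914′; 103 + 43.914/60 = 103.7319000
  W ⇒ negate
Point 6:
  Latitude: degrees = first 2 digits = 43, minutes = 29.94333; 43 + 29.94333/60 = 43.4990555
  hemisphere S, so the sign is −
  Lon: split at 3 digits → 071° and 40.2523′; 71 + 40.2523/60 = 71.6708717
  E → positive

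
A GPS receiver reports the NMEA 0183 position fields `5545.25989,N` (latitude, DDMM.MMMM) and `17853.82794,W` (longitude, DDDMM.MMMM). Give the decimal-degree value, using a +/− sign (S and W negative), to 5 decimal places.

55.75433, -178.89713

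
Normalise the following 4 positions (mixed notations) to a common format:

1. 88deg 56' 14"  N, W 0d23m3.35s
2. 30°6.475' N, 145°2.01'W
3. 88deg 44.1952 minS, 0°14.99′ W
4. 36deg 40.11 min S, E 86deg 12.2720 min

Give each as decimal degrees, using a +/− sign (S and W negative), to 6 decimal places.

1. 88.937222, -0.384264
2. 30.107917, -145.033500
3. -88.736587, -0.249833
4. -36.668500, 86.204533

Point 1:
  Lat: 88° + 56/60 + 14/3600 = 88 + 0.933333 + 0.003889 = 88.9372222
  N → positive
  Longitude: 0° + 23/60 + 3.35/3600 = 0 + 0.383333 + 0.000931 = 0.3842639
  hemisphere W, so the sign is −
Point 2:
  Lat: 6.475′ = 0.107917°; total 30.1079167
  N → positive
  Lon: 145 + 2.01/60 = 145.0335000
  hemisphere W, so the sign is −
Point 3:
  Lat: 44.1952′ = 0.736587°; total 88.7365867
  hemisphere S, so the sign is −
  λ: 0 + 14.99/60 = 0.2498333
  W ⇒ negate
Point 4:
  Lat: 36 + 40.11/60 = 36.6685000
  S → negative
  Longitude: 12.272′ = 0.204533°; total 86.2045333
  E ⇒ keep positive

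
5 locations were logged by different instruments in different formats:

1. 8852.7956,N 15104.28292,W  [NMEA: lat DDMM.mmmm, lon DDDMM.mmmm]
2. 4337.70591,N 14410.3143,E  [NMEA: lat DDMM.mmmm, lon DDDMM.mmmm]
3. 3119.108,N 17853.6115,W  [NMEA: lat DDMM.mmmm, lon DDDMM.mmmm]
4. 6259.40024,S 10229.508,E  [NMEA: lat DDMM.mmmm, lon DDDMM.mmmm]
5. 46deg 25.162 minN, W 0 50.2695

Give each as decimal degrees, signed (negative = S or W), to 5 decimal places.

Point 1:
  Lat: split at 2 digits → 88° and 52.7956′; 88 + 52.7956/60 = 88.879927
  N ⇒ keep positive
  λ: degrees = first 3 digits = 151, minutes = 4.28292; 151 + 4.28292/60 = 151.071382
  hemisphere W, so the sign is −
Point 2:
  φ: degrees = first 2 digits = 43, minutes = 37.70591; 43 + 37.70591/60 = 43.628432
  N ⇒ keep positive
  Lon: split at 3 digits → 144° and 10.3143′; 144 + 10.3143/60 = 144.171905
  E → positive
Point 3:
  φ: split at 2 digits → 31° and 19.108′; 31 + 19.108/60 = 31.318467
  N → positive
  Longitude: degrees = first 3 digits = 178, minutes = 53.6115; 178 + 53.6115/60 = 178.893525
  W → negative
Point 4:
  Lat: split at 2 digits → 62° and 59.40024′; 62 + 59.40024/60 = 62.990004
  hemisphere S, so the sign is −
  Lon: degrees = first 3 digits = 102, minutes = 29.508; 102 + 29.508/60 = 102.491800
  E → positive
Point 5:
  φ: 25.162′ = 0.419367°; total 46.419367
  N → positive
  λ: 50.2695′ = 0.837825°; total 0.837825
  hemisphere W, so the sign is −

1. 88.87993, -151.07138
2. 43.62843, 144.17191
3. 31.31847, -178.89353
4. -62.99000, 102.49180
5. 46.41937, -0.83783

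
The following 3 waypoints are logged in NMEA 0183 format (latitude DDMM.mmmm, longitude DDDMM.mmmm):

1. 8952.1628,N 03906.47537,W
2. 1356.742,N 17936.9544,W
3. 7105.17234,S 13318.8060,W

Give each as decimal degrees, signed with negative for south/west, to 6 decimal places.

1. 89.869380, -39.107923
2. 13.945700, -179.615907
3. -71.086206, -133.313433

Point 1:
  φ: split at 2 digits → 89° and 52.1628′; 89 + 52.1628/60 = 89.8693800
  N → positive
  Lon: degrees = first 3 digits = 39, minutes = 6.47537; 39 + 6.47537/60 = 39.1079228
  W → negative
Point 2:
  Lat: degrees = first 2 digits = 13, minutes = 56.742; 13 + 56.742/60 = 13.9457000
  N ⇒ keep positive
  Longitude: split at 3 digits → 179° and 36.9544′; 179 + 36.9544/60 = 179.6159067
  W ⇒ negate
Point 3:
  φ: split at 2 digits → 71° and 5.17234′; 71 + 5.17234/60 = 71.0862057
  S ⇒ negate
  Longitude: split at 3 digits → 133° and 18.806′; 133 + 18.806/60 = 133.3134333
  W ⇒ negate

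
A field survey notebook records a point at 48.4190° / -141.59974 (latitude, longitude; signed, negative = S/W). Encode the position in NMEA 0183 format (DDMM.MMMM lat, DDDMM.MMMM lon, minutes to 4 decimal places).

4825.1400,N / 14135.9844,W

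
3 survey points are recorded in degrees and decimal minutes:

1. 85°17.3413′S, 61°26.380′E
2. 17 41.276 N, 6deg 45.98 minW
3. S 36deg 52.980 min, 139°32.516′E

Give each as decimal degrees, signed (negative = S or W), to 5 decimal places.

1. -85.28902, 61.43967
2. 17.68793, -6.76633
3. -36.88300, 139.54193

Point 1:
  φ: 85 + 17.3413/60 = 85.289022
  S ⇒ negate
  Lon: 61 + 26.38/60 = 61.439667
  E → positive
Point 2:
  φ: 17 + 41.276/60 = 17.687933
  N → positive
  Lon: 6 + 45.98/60 = 6.766333
  hemisphere W, so the sign is −
Point 3:
  Lat: 52.98′ = 0.883000°; total 36.883000
  S → negative
  λ: 139 + 32.516/60 = 139.541933
  E → positive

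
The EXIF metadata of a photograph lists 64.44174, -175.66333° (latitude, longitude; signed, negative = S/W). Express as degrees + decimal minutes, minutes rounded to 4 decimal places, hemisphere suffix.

Lat: fractional part 0.441740 → 26.504400 minutes
Longitude is negative → W; |value| = 175.663330
Longitude: fractional part 0.663330 → 39.799800 minutes

64° 26.5044′ N, 175° 39.7998′ W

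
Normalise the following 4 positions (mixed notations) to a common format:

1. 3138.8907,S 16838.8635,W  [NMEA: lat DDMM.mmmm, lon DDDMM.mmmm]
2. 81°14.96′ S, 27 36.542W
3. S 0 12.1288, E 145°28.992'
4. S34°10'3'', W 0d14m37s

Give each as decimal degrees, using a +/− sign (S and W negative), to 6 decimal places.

1. -31.648178, -168.647725
2. -81.249333, -27.609033
3. -0.202147, 145.483200
4. -34.167500, -0.243611

Point 1:
  Latitude: split at 2 digits → 31° and 38.8907′; 31 + 38.8907/60 = 31.6481783
  hemisphere S, so the sign is −
  Lon: degrees = first 3 digits = 168, minutes = 38.8635; 168 + 38.8635/60 = 168.6477250
  W → negative
Point 2:
  Lat: 81 + 14.96/60 = 81.2493333
  hemisphere S, so the sign is −
  Lon: 36.542′ = 0.609033°; total 27.6090333
  W → negative
Point 3:
  Latitude: 12.1288′ = 0.202147°; total 0.2021467
  S ⇒ negate
  Longitude: 28.992′ = 0.483200°; total 145.4832000
  E → positive
Point 4:
  Latitude: 34° + 10/60 + 3/3600 = 34 + 0.166667 + 0.000833 = 34.1675000
  hemisphere S, so the sign is −
  Lon: 14′ + 37″ = 14.61667′; 0 + 14.61667/60 = 0.2436111
  W ⇒ negate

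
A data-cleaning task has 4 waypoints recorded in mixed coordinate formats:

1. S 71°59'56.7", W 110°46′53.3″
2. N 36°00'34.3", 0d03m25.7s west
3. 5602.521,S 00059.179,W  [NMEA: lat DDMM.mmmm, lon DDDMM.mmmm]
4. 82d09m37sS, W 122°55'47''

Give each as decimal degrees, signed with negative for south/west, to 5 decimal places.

1. -71.99908, -110.78147
2. 36.00953, -0.05714
3. -56.04202, -0.98632
4. -82.16028, -122.92972

Point 1:
  Latitude: 71° + 59/60 + 56.7/3600 = 71 + 0.983333 + 0.015750 = 71.999083
  S → negative
  Lon: 110° + 46/60 + 53.3/3600 = 110 + 0.766667 + 0.014806 = 110.781472
  W → negative
Point 2:
  Lat: 36° + 0/60 + 34.3/3600 = 36 + 0.000000 + 0.009528 = 36.009528
  N → positive
  Lon: 3′ + 25.7″ = 3.42833′; 0 + 3.42833/60 = 0.057139
  W ⇒ negate
Point 3:
  φ: degrees = first 2 digits = 56, minutes = 2.521; 56 + 2.521/60 = 56.042017
  S → negative
  Lon: split at 3 digits → 000° and 59.179′; 0 + 59.179/60 = 0.986317
  W ⇒ negate
Point 4:
  Latitude: 82° + 9/60 + 37/3600 = 82 + 0.150000 + 0.010278 = 82.160278
  hemisphere S, so the sign is −
  λ: 55′ + 47″ = 55.78333′; 122 + 55.78333/60 = 122.929722
  hemisphere W, so the sign is −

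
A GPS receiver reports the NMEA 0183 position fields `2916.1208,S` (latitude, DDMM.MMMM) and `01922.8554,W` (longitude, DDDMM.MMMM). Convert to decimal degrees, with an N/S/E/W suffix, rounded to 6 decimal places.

29.268680° S, 19.380923° W

φ: split at 2 digits → 29° and 16.1208′; 29 + 16.1208/60 = 29.2686800
Longitude: split at 3 digits → 019° and 22.8554′; 19 + 22.8554/60 = 19.3809233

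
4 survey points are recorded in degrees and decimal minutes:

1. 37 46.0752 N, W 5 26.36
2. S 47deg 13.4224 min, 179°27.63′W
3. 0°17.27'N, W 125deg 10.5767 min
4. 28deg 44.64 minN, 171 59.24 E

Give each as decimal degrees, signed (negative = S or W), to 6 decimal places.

1. 37.767920, -5.439333
2. -47.223707, -179.460500
3. 0.287833, -125.176278
4. 28.744000, 171.987333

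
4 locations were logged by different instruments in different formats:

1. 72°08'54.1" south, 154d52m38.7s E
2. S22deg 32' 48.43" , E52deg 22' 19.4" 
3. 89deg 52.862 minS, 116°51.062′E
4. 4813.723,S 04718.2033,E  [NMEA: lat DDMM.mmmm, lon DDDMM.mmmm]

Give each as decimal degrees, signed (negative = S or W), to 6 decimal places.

1. -72.148361, 154.877417
2. -22.546786, 52.372056
3. -89.881033, 116.851033
4. -48.228717, 47.303388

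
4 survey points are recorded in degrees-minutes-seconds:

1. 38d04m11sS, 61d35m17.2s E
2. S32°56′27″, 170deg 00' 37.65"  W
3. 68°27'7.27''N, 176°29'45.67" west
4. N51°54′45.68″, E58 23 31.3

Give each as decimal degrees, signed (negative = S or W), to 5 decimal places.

Point 1:
  Latitude: 4′ + 11″ = 4.18333′; 38 + 4.18333/60 = 38.069722
  S ⇒ negate
  Longitude: 61° + 35/60 + 17.2/3600 = 61 + 0.583333 + 0.004778 = 61.588111
  E → positive
Point 2:
  Lat: 32° + 56/60 + 27/3600 = 32 + 0.933333 + 0.007500 = 32.940833
  hemisphere S, so the sign is −
  Lon: 0′ + 37.65″ = 0.62750′; 170 + 0.62750/60 = 170.010458
  W ⇒ negate
Point 3:
  Latitude: 68 + 27/60 + 7.27/3600 = 68.452019
  N → positive
  λ: 176 + 29/60 + 45.67/3600 = 176.496019
  W ⇒ negate
Point 4:
  φ: 51 + 54/60 + 45.68/3600 = 51.912689
  N ⇒ keep positive
  λ: 23′ + 31.3″ = 23.52167′; 58 + 23.52167/60 = 58.392028
  E ⇒ keep positive

1. -38.06972, 61.58811
2. -32.94083, -170.01046
3. 68.45202, -176.49602
4. 51.91269, 58.39203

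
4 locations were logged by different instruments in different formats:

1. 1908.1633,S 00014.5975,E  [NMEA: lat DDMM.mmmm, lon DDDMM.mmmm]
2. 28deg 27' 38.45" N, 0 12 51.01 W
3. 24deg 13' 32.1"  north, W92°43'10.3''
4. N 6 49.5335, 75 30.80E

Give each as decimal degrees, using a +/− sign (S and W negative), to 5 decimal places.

1. -19.13606, 0.24329
2. 28.46068, -0.21417
3. 24.22558, -92.71953
4. 6.82556, 75.51333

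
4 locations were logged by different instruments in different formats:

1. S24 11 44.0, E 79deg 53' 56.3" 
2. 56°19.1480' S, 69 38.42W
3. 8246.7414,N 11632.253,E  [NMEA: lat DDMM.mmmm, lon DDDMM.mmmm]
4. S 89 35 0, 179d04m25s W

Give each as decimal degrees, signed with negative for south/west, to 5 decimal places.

1. -24.19556, 79.89897
2. -56.31913, -69.64033
3. 82.77902, 116.53755
4. -89.58333, -179.07361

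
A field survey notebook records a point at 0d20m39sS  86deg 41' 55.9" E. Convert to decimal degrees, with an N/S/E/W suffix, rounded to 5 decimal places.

0.34417° S, 86.69886° E

Lat: 0 + 20/60 + 39/3600 = 0.344167
λ: 86° + 41/60 + 55.9/3600 = 86 + 0.683333 + 0.015528 = 86.698861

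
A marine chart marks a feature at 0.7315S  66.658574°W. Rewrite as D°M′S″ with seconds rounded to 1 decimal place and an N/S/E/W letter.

0°43′53.4″ S, 66°39′30.9″ W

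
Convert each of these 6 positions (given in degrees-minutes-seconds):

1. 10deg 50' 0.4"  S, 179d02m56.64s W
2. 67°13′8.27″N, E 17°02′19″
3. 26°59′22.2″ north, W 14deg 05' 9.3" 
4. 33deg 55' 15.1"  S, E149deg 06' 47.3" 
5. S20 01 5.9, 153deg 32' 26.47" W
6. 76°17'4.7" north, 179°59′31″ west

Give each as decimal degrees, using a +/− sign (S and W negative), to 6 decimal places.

Point 1:
  Latitude: 10° + 50/60 + 0.4/3600 = 10 + 0.833333 + 0.000111 = 10.8334444
  S ⇒ negate
  λ: 179 + 2/60 + 56.64/3600 = 179.0490667
  W → negative
Point 2:
  φ: 67° + 13/60 + 8.27/3600 = 67 + 0.216667 + 0.002297 = 67.2189639
  N ⇒ keep positive
  λ: 17° + 2/60 + 19/3600 = 17 + 0.033333 + 0.005278 = 17.0386111
  E ⇒ keep positive
Point 3:
  φ: 59′ + 22.2″ = 59.37000′; 26 + 59.37000/60 = 26.9895000
  N → positive
  Longitude: 5′ + 9.3″ = 5.15500′; 14 + 5.15500/60 = 14.0859167
  W ⇒ negate
Point 4:
  φ: 33° + 55/60 + 15.1/3600 = 33 + 0.916667 + 0.004194 = 33.9208611
  S ⇒ negate
  Longitude: 6′ + 47.3″ = 6.78833′; 149 + 6.78833/60 = 149.1131389
  E ⇒ keep positive
Point 5:
  Lat: 20° + 1/60 + 5.9/3600 = 20 + 0.016667 + 0.001639 = 20.0183056
  hemisphere S, so the sign is −
  Longitude: 32′ + 26.47″ = 32.44117′; 153 + 32.44117/60 = 153.5406861
  hemisphere W, so the sign is −
Point 6:
  Lat: 76° + 17/60 + 4.7/3600 = 76 + 0.283333 + 0.001306 = 76.2846389
  N ⇒ keep positive
  Longitude: 179 + 59/60 + 31/3600 = 179.9919444
  W → negative

1. -10.833444, -179.049067
2. 67.218964, 17.038611
3. 26.989500, -14.085917
4. -33.920861, 149.113139
5. -20.018306, -153.540686
6. 76.284639, -179.991944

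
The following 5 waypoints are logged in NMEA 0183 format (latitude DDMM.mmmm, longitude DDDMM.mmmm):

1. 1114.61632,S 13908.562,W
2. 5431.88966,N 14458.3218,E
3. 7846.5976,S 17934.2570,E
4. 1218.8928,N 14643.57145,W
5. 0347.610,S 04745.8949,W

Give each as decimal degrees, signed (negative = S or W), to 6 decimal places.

Point 1:
  Latitude: degrees = first 2 digits = 11, minutes = 14.61632; 11 + 14.61632/60 = 11.2436053
  hemisphere S, so the sign is −
  Longitude: split at 3 digits → 139° and 8.562′; 139 + 8.562/60 = 139.1427000
  W ⇒ negate
Point 2:
  φ: split at 2 digits → 54° and 31.88966′; 54 + 31.88966/60 = 54.5314943
  N ⇒ keep positive
  Longitude: degrees = first 3 digits = 144, minutes = 58.3218; 144 + 58.3218/60 = 144.9720300
  E → positive
Point 3:
  Lat: degrees = first 2 digits = 78, minutes = 46.5976; 78 + 46.5976/60 = 78.7766267
  S → negative
  Lon: degrees = first 3 digits = 179, minutes = 34.257; 179 + 34.257/60 = 179.5709500
  E → positive
Point 4:
  Latitude: degrees = first 2 digits = 12, minutes = 18.8928; 12 + 18.8928/60 = 12.3148800
  N ⇒ keep positive
  Longitude: split at 3 digits → 146° and 43.57145′; 146 + 43.57145/60 = 146.7261908
  W ⇒ negate
Point 5:
  Lat: split at 2 digits → 03° and 47.61′; 3 + 47.61/60 = 3.7935000
  hemisphere S, so the sign is −
  Lon: degrees = first 3 digits = 47, minutes = 45.8949; 47 + 45.8949/60 = 47.7649150
  hemisphere W, so the sign is −

1. -11.243605, -139.142700
2. 54.531494, 144.972030
3. -78.776627, 179.570950
4. 12.314880, -146.726191
5. -3.793500, -47.764915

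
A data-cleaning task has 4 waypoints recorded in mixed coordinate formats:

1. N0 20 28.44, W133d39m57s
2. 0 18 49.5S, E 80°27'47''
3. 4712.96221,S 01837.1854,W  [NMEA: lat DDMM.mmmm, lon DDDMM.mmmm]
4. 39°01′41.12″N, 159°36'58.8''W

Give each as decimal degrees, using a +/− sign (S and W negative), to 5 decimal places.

Point 1:
  Latitude: 20′ + 28.44″ = 20.47400′; 0 + 20.47400/60 = 0.341233
  N ⇒ keep positive
  Longitude: 133 + 39/60 + 57/3600 = 133.665833
  W ⇒ negate
Point 2:
  φ: 18′ + 49.5″ = 18.82500′; 0 + 18.82500/60 = 0.313750
  hemisphere S, so the sign is −
  Longitude: 27′ + 47″ = 27.78333′; 80 + 27.78333/60 = 80.463056
  E → positive
Point 3:
  Latitude: degrees = first 2 digits = 47, minutes = 12.96221; 47 + 12.96221/60 = 47.216037
  S → negative
  Lon: degrees = first 3 digits = 18, minutes = 37.1854; 18 + 37.1854/60 = 18.619757
  W → negative
Point 4:
  Latitude: 39° + 1/60 + 41.12/3600 = 39 + 0.016667 + 0.011422 = 39.028089
  N ⇒ keep positive
  λ: 159° + 36/60 + 58.8/3600 = 159 + 0.600000 + 0.016333 = 159.616333
  W ⇒ negate

1. 0.34123, -133.66583
2. -0.31375, 80.46306
3. -47.21604, -18.61976
4. 39.02809, -159.61633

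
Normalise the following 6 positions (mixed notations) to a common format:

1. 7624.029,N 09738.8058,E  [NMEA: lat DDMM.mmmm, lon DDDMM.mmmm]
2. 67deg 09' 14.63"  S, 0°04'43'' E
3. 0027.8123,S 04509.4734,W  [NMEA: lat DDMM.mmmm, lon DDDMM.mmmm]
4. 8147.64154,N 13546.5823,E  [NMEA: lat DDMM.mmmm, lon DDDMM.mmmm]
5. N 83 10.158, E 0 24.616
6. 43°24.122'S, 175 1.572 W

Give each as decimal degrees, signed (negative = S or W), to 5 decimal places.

Point 1:
  Lat: split at 2 digits → 76° and 24.029′; 76 + 24.029/60 = 76.400483
  N → positive
  Longitude: split at 3 digits → 097° and 38.8058′; 97 + 38.8058/60 = 97.646763
  E ⇒ keep positive
Point 2:
  Latitude: 9′ + 14.63″ = 9.24383′; 67 + 9.24383/60 = 67.154064
  hemisphere S, so the sign is −
  λ: 0 + 4/60 + 43/3600 = 0.078611
  E ⇒ keep positive
Point 3:
  φ: degrees = first 2 digits = 0, minutes = 27.8123; 0 + 27.8123/60 = 0.463538
  hemisphere S, so the sign is −
  λ: split at 3 digits → 045° and 9.4734′; 45 + 9.4734/60 = 45.157890
  W ⇒ negate
Point 4:
  Latitude: split at 2 digits → 81° and 47.64154′; 81 + 47.64154/60 = 81.794026
  N → positive
  λ: degrees = first 3 digits = 135, minutes = 46.5823; 135 + 46.5823/60 = 135.776372
  E → positive
Point 5:
  Latitude: 10.158′ = 0.169300°; total 83.169300
  N → positive
  Longitude: 24.616′ = 0.410267°; total 0.410267
  E ⇒ keep positive
Point 6:
  Lat: 43 + 24.122/60 = 43.402033
  S → negative
  Lon: 175 + 1.572/60 = 175.026200
  W → negative

1. 76.40048, 97.64676
2. -67.15406, 0.07861
3. -0.46354, -45.15789
4. 81.79403, 135.77637
5. 83.16930, 0.41027
6. -43.40203, -175.02620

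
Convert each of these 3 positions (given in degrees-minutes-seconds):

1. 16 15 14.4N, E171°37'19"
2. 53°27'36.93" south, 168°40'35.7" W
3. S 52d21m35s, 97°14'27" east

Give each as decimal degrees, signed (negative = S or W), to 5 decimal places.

1. 16.25400, 171.62194
2. -53.46026, -168.67658
3. -52.35972, 97.24083

Point 1:
  Lat: 16° + 15/60 + 14.4/3600 = 16 + 0.250000 + 0.004000 = 16.254000
  N → positive
  λ: 37′ + 19″ = 37.31667′; 171 + 37.31667/60 = 171.621944
  E → positive
Point 2:
  φ: 53° + 27/60 + 36.93/3600 = 53 + 0.450000 + 0.010258 = 53.460258
  hemisphere S, so the sign is −
  Longitude: 168 + 40/60 + 35.7/3600 = 168.676583
  hemisphere W, so the sign is −
Point 3:
  Lat: 21′ + 35″ = 21.58333′; 52 + 21.58333/60 = 52.359722
  hemisphere S, so the sign is −
  λ: 97 + 14/60 + 27/3600 = 97.240833
  E → positive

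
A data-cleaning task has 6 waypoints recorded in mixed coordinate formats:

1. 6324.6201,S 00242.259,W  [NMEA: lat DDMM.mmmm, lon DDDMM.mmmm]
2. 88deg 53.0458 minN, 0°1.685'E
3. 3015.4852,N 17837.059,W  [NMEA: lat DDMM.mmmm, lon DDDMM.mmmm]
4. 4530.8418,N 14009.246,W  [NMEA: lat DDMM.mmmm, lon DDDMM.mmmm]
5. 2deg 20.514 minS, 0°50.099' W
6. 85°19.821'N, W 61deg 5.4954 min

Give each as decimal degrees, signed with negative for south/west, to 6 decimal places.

Point 1:
  Latitude: degrees = first 2 digits = 63, minutes = 24.6201; 63 + 24.6201/60 = 63.4103350
  S → negative
  Longitude: split at 3 digits → 002° and 42.259′; 2 + 42.259/60 = 2.7043167
  W ⇒ negate
Point 2:
  Lat: 88 + 53.0458/60 = 88.8840967
  N → positive
  Longitude: 1.685′ = 0.028083°; total 0.0280833
  E ⇒ keep positive
Point 3:
  Latitude: degrees = first 2 digits = 30, minutes = 15.4852; 30 + 15.4852/60 = 30.2580867
  N → positive
  Lon: split at 3 digits → 178° and 37.059′; 178 + 37.059/60 = 178.6176500
  hemisphere W, so the sign is −
Point 4:
  Lat: split at 2 digits → 45° and 30.8418′; 45 + 30.8418/60 = 45.5140300
  N ⇒ keep positive
  λ: degrees = first 3 digits = 140, minutes = 9.246; 140 + 9.246/60 = 140.1541000
  W ⇒ negate
Point 5:
  Latitude: 20.514′ = 0.341900°; total 2.3419000
  S → negative
  Longitude: 50.099′ = 0.834983°; total 0.8349833
  hemisphere W, so the sign is −
Point 6:
  Lat: 85 + 19.821/60 = 85.3303500
  N → positive
  Longitude: 5.4954′ = 0.091590°; total 61.0915900
  W ⇒ negate

1. -63.410335, -2.704317
2. 88.884097, 0.028083
3. 30.258087, -178.617650
4. 45.514030, -140.154100
5. -2.341900, -0.834983
6. 85.330350, -61.091590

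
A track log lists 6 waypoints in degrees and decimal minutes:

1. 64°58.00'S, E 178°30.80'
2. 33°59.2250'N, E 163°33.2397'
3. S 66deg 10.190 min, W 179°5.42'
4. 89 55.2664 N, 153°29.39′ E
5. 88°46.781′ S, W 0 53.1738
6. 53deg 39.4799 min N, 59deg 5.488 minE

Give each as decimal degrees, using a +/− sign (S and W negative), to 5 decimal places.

Point 1:
  Latitude: 64 + 58/60 = 64.966667
  S → negative
  λ: 30.8′ = 0.513333°; total 178.513333
  E ⇒ keep positive
Point 2:
  φ: 33 + 59.225/60 = 33.987083
  N ⇒ keep positive
  Lon: 33.2397′ = 0.553995°; total 163.553995
  E → positive
Point 3:
  φ: 10.19′ = 0.169833°; total 66.169833
  hemisphere S, so the sign is −
  Longitude: 179 + 5.42/60 = 179.090333
  W ⇒ negate
Point 4:
  Lat: 55.2664′ = 0.921107°; total 89.921107
  N ⇒ keep positive
  Longitude: 29.39′ = 0.489833°; total 153.489833
  E → positive
Point 5:
  Lat: 46.781′ = 0.779683°; total 88.779683
  S ⇒ negate
  Lon: 0 + 53.1738/60 = 0.886230
  W ⇒ negate
Point 6:
  Latitude: 53 + 39.4799/60 = 53.657998
  N → positive
  λ: 5.488′ = 0.091467°; total 59.091467
  E → positive

1. -64.96667, 178.51333
2. 33.98708, 163.55400
3. -66.16983, -179.09033
4. 89.92111, 153.48983
5. -88.77968, -0.88623
6. 53.65800, 59.09147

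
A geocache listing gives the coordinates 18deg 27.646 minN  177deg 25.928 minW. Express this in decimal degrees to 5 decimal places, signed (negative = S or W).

18.46077, -177.43213

Lat: 27.646′ = 0.460767°; total 18.460767
N → positive
Lon: 25.928′ = 0.432133°; total 177.432133
hemisphere W, so the sign is −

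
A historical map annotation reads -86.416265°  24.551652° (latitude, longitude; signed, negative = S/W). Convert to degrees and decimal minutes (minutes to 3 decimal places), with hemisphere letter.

Latitude is negative → S; |value| = 86.416265
Latitude: 86° + 0.416265 × 60 = 86° 24.97590′
Longitude: 24° + 0.551652 × 60 = 24° 33.09912′

86° 24.976′ S, 24° 33.099′ E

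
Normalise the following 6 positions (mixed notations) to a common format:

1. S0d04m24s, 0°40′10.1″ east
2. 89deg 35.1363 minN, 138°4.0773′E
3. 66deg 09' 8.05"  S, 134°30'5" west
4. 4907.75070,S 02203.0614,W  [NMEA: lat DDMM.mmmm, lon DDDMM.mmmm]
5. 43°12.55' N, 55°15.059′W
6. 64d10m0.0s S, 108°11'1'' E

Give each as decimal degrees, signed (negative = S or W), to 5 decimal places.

1. -0.07333, 0.66947
2. 89.58561, 138.06796
3. -66.15224, -134.50139
4. -49.12918, -22.05102
5. 43.20917, -55.25098
6. -64.16667, 108.18361

Point 1:
  Latitude: 0 + 4/60 + 24/3600 = 0.073333
  S ⇒ negate
  λ: 40′ + 10.1″ = 40.16833′; 0 + 40.16833/60 = 0.669472
  E → positive
Point 2:
  Latitude: 35.1363′ = 0.585605°; total 89.585605
  N ⇒ keep positive
  Lon: 4.0773′ = 0.067955°; total 138.067955
  E ⇒ keep positive
Point 3:
  Latitude: 9′ + 8.05″ = 9.13417′; 66 + 9.13417/60 = 66.152236
  S → negative
  Lon: 134° + 30/60 + 5/3600 = 134 + 0.500000 + 0.001389 = 134.501389
  W ⇒ negate
Point 4:
  Lat: split at 2 digits → 49° and 7.7507′; 49 + 7.7507/60 = 49.129178
  S ⇒ negate
  Longitude: split at 3 digits → 022° and 3.0614′; 22 + 3.0614/60 = 22.051023
  W → negative
Point 5:
  Latitude: 43 + 12.55/60 = 43.209167
  N → positive
  λ: 15.059′ = 0.250983°; total 55.250983
  W ⇒ negate
Point 6:
  Latitude: 64° + 10/60 + 0/3600 = 64 + 0.166667 + 0.000000 = 64.166667
  hemisphere S, so the sign is −
  Lon: 108 + 11/60 + 1/3600 = 108.183611
  E ⇒ keep positive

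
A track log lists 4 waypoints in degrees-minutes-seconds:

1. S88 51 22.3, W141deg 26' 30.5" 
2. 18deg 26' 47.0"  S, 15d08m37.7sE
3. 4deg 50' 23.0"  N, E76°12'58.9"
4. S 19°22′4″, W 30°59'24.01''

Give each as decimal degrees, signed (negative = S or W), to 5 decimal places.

1. -88.85619, -141.44181
2. -18.44639, 15.14381
3. 4.83972, 76.21636
4. -19.36778, -30.99000

Point 1:
  φ: 88° + 51/60 + 22.3/3600 = 88 + 0.850000 + 0.006194 = 88.856194
  hemisphere S, so the sign is −
  Longitude: 26′ + 30.5″ = 26.50833′; 141 + 26.50833/60 = 141.441806
  hemisphere W, so the sign is −
Point 2:
  Lat: 26′ + 47″ = 26.78333′; 18 + 26.78333/60 = 18.446389
  S ⇒ negate
  Longitude: 8′ + 37.7″ = 8.62833′; 15 + 8.62833/60 = 15.143806
  E ⇒ keep positive
Point 3:
  φ: 4 + 50/60 + 23/3600 = 4.839722
  N ⇒ keep positive
  Lon: 12′ + 58.9″ = 12.98167′; 76 + 12.98167/60 = 76.216361
  E → positive
Point 4:
  Lat: 19 + 22/60 + 4/3600 = 19.367778
  S ⇒ negate
  Longitude: 30° + 59/60 + 24.01/3600 = 30 + 0.983333 + 0.006669 = 30.990003
  W ⇒ negate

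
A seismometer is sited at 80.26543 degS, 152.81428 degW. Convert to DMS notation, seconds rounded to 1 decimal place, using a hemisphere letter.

80°15′55.5″ S, 152°48′51.4″ W

Lat: 0.265430° → 15.92580′; 0.92580 × 60 = 55.548″
Lon: 0.814280° → 48.85680′; 0.85680 × 60 = 51.408″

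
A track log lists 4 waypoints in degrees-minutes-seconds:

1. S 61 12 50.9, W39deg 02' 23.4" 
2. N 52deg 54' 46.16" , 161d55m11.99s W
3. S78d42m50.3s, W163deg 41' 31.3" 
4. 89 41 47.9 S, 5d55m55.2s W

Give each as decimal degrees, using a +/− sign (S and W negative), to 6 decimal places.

Point 1:
  φ: 12′ + 50.9″ = 12.84833′; 61 + 12.84833/60 = 61.2141389
  hemisphere S, so the sign is −
  λ: 39 + 2/60 + 23.4/3600 = 39.0398333
  W ⇒ negate
Point 2:
  Lat: 54′ + 46.16″ = 54.76933′; 52 + 54.76933/60 = 52.9128222
  N ⇒ keep positive
  Lon: 161 + 55/60 + 11.99/3600 = 161.9199972
  W → negative
Point 3:
  Lat: 78° + 42/60 + 50.3/3600 = 78 + 0.700000 + 0.013972 = 78.7139722
  S → negative
  λ: 163 + 41/60 + 31.3/3600 = 163.6920278
  hemisphere W, so the sign is −
Point 4:
  Latitude: 41′ + 47.9″ = 41.79833′; 89 + 41.79833/60 = 89.6966389
  S ⇒ negate
  λ: 5 + 55/60 + 55.2/3600 = 5.9320000
  W ⇒ negate

1. -61.214139, -39.039833
2. 52.912822, -161.919997
3. -78.713972, -163.692028
4. -89.696639, -5.932000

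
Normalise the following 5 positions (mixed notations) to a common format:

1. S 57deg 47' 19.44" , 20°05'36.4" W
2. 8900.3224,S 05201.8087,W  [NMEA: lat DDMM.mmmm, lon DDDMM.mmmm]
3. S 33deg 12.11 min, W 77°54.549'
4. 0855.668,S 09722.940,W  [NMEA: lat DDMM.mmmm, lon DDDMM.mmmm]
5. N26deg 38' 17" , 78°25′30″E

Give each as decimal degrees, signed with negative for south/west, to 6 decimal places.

1. -57.788733, -20.093444
2. -89.005373, -52.030145
3. -33.201833, -77.909150
4. -8.927800, -97.382333
5. 26.638056, 78.425000

Point 1:
  Latitude: 57° + 47/60 + 19.44/3600 = 57 + 0.783333 + 0.005400 = 57.7887333
  hemisphere S, so the sign is −
  Longitude: 20 + 5/60 + 36.4/3600 = 20.0934444
  W → negative
Point 2:
  Lat: degrees = first 2 digits = 89, minutes = 0.3224; 89 + 0.3224/60 = 89.0053733
  S → negative
  Longitude: split at 3 digits → 052° and 1.8087′; 52 + 1.8087/60 = 52.0301450
  W → negative
Point 3:
  Lat: 12.11′ = 0.201833°; total 33.2018333
  S ⇒ negate
  λ: 54.549′ = 0.909150°; total 77.9091500
  W ⇒ negate
Point 4:
  φ: split at 2 digits → 08° and 55.668′; 8 + 55.668/60 = 8.9278000
  hemisphere S, so the sign is −
  λ: split at 3 digits → 097° and 22.94′; 97 + 22.94/60 = 97.3823333
  W → negative
Point 5:
  φ: 26 + 38/60 + 17/3600 = 26.6380556
  N ⇒ keep positive
  Lon: 78 + 25/60 + 30/3600 = 78.4250000
  E → positive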